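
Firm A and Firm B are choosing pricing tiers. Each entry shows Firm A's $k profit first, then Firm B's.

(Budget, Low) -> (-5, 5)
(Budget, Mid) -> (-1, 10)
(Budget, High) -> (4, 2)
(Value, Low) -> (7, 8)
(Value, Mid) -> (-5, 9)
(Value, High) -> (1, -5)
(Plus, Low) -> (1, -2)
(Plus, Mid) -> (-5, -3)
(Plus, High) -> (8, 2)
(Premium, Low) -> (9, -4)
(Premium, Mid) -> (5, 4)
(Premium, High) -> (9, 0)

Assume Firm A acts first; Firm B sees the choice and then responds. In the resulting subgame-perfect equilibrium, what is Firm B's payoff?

Firm B best-responds to each possible Firm A move:
- Budget → Firm B plays Mid (best of 5, 10, 2); Firm A gets -1.
- Value → Firm B plays Mid (best of 8, 9, -5); Firm A gets -5.
- Plus → Firm B plays High (best of -2, -3, 2); Firm A gets 8.
- Premium → Firm B plays Mid (best of -4, 4, 0); Firm A gets 5.
Among -1, -5, 8, 5, the best is 8 at Plus. Subgame-perfect outcome: (Plus, High) with payoffs (8, 2).

2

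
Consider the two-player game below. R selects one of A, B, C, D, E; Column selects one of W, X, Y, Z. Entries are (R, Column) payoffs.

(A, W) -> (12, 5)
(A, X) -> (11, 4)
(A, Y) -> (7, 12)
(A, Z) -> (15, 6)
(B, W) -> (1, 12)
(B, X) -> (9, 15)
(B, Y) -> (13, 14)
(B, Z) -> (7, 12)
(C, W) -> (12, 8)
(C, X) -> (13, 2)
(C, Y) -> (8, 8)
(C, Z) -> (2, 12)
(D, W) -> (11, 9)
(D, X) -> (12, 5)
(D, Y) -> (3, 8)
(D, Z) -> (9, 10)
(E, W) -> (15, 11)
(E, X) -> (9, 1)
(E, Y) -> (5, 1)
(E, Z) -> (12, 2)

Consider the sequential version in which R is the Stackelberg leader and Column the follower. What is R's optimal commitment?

Work backward from Column's decision.
- A: Column compares 5, 4, 12, 6 and picks Y; R would get 7.
- B: Column compares 12, 15, 14, 12 and picks X; R would get 9.
- C: Column compares 8, 2, 8, 12 and picks Z; R would get 2.
- D: Column compares 9, 5, 8, 10 and picks Z; R would get 9.
- E: Column compares 11, 1, 1, 2 and picks W; R would get 15.
Maximizing over 7, 9, 2, 9, 15, R chooses E. Subgame-perfect outcome: (E, W) with payoffs (15, 11).

E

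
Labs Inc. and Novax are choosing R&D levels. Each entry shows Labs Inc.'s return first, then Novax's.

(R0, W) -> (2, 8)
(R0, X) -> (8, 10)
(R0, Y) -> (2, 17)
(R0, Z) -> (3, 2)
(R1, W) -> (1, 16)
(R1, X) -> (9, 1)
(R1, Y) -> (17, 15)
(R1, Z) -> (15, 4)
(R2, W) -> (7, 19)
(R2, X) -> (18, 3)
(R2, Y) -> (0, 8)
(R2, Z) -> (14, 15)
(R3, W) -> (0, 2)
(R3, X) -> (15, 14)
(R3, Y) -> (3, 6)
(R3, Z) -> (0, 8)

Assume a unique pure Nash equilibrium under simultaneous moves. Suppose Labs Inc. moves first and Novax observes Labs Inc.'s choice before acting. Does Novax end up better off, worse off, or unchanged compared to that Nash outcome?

Work backward from Novax's decision.
- R0: BR = Y, leader payoff 2.
- R1: BR = W, leader payoff 1.
- R2: BR = W, leader payoff 7.
- R3: BR = X, leader payoff 15.
Labs Inc.'s induced payoffs are 2, 1, 7, 15, so Labs Inc. commits to R3. Subgame-perfect outcome: (R3, X) with payoffs (15, 14).
For the simultaneous game, intersect best replies.
Labs Inc.'s best replies: W→R2; X→R2; Y→R1; Z→R1.
Novax's best replies: R0→Y; R1→W; R2→W; R3→X.
The unique mutual best reply is (R2, W), giving (7, 19).
Novax earns 14 sequentially versus 19 at the Nash outcome: worse off.

worse off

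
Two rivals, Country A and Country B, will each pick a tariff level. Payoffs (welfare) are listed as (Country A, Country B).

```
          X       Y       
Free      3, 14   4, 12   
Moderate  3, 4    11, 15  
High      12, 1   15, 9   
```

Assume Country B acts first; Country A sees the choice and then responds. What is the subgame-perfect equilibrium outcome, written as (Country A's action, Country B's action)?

Backward induction with Country B moving first.
- X: BR = High, leader payoff 1.
- Y: BR = High, leader payoff 9.
Among 1, 9, the best is 9 at Y. Subgame-perfect outcome: (High, Y) with payoffs (15, 9).

(High, Y)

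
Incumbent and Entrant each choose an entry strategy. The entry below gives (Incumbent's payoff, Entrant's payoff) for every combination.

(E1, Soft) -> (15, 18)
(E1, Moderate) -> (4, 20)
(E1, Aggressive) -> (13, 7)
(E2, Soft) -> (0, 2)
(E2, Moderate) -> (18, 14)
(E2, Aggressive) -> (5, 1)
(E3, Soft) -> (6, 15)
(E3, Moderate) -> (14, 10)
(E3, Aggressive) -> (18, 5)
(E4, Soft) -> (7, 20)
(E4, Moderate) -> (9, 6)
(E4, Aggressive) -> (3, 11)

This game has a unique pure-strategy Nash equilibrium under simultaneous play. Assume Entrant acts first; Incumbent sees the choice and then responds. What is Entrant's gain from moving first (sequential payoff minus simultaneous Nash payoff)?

Incumbent best-responds to each possible Entrant move:
- Soft: Incumbent compares 15, 0, 6, 7 and picks E1; Entrant would get 18.
- Moderate: Incumbent compares 4, 18, 14, 9 and picks E2; Entrant would get 14.
- Aggressive: Incumbent compares 13, 5, 18, 3 and picks E3; Entrant would get 5.
Maximizing over 18, 14, 5, Entrant chooses Soft. Subgame-perfect outcome: (E1, Soft) with payoffs (15, 18).
Under simultaneous play:
Incumbent's best replies: Soft→E1; Moderate→E2; Aggressive→E3.
Entrant's best replies: E1→Moderate; E2→Moderate; E3→Soft; E4→Soft.
The unique mutual best reply is (E2, Moderate), giving (18, 14).
Entrant's commitment gain: 18 − 14 = 4.

4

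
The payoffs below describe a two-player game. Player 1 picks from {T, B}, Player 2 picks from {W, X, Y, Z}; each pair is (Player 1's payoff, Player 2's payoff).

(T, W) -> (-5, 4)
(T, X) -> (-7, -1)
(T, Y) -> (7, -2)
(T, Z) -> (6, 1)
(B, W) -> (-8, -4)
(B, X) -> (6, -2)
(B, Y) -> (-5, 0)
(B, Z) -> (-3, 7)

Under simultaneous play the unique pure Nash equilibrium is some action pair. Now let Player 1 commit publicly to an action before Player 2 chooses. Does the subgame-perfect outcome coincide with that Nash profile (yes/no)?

Work backward from Player 2's decision.
- T: BR = W, leader payoff -5.
- B: BR = Z, leader payoff -3.
Player 1's induced payoffs are -5, -3, so Player 1 commits to B. Subgame-perfect outcome: (B, Z) with payoffs (-3, 7).
Under simultaneous play:
Player 1's best replies: W→T; X→B; Y→T; Z→T.
Player 2's best replies: T→W; B→Z.
Only (T, W) has each player best-responding; Nash payoffs (-5, 4).
Sequential outcome (B, Z) differs from the Nash profile (T, W).

no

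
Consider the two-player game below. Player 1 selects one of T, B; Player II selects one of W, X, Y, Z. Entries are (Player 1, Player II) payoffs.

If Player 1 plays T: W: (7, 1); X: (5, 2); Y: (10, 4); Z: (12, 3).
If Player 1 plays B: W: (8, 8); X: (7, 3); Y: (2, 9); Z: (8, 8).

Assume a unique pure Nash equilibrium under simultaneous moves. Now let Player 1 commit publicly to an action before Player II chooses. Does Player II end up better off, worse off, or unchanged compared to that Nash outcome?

unchanged

Work backward from Player II's decision.
- T → Player II plays Y (best of 1, 2, 4, 3); Player 1 gets 10.
- B → Player II plays Y (best of 8, 3, 9, 8); Player 1 gets 2.
Maximizing over 10, 2, Player 1 chooses T. Subgame-perfect outcome: (T, Y) with payoffs (10, 4).
Now find the simultaneous Nash equilibrium.
Player 1's best replies: W→B; X→B; Y→T; Z→T.
Player II's best replies: T→Y; B→Y.
The unique mutual best reply is (T, Y), giving (10, 4).
Player II earns 4 sequentially versus 4 at the Nash outcome: unchanged.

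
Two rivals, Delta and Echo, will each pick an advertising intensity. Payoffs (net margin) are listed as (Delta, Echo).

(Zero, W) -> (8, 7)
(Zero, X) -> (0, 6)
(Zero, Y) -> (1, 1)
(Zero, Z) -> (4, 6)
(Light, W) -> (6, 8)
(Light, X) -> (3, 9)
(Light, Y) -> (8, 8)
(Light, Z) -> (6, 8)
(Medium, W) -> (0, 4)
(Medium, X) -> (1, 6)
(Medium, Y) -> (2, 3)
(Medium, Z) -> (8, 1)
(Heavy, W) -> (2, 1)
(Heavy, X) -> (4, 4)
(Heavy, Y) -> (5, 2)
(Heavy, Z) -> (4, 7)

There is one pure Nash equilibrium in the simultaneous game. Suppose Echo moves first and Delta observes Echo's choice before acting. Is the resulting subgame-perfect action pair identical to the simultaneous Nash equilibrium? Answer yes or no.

no

Work backward from Delta's decision.
- W: Delta compares 8, 6, 0, 2 and picks Zero; Echo would get 7.
- X: Delta compares 0, 3, 1, 4 and picks Heavy; Echo would get 4.
- Y: Delta compares 1, 8, 2, 5 and picks Light; Echo would get 8.
- Z: Delta compares 4, 6, 8, 4 and picks Medium; Echo would get 1.
Echo's induced payoffs are 7, 4, 8, 1, so Echo commits to Y. Subgame-perfect outcome: (Light, Y) with payoffs (8, 8).
Now find the simultaneous Nash equilibrium.
Delta's best replies: W→Zero; X→Heavy; Y→Light; Z→Medium.
Echo's best replies: Zero→W; Light→X; Medium→X; Heavy→Z.
Only (Zero, W) has each player best-responding; Nash payoffs (8, 7).
Sequential outcome (Light, Y) differs from the Nash profile (Zero, W).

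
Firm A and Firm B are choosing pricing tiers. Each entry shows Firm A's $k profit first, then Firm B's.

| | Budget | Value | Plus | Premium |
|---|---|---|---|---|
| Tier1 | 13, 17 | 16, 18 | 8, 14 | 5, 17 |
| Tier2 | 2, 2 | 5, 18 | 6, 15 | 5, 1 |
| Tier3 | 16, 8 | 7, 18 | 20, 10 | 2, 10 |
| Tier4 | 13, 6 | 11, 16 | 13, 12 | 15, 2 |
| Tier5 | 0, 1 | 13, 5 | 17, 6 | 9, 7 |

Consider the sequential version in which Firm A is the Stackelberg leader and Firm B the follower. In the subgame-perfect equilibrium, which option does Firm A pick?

Work backward from Firm B's decision.
- Tier1: Firm B compares 17, 18, 14, 17 and picks Value; Firm A would get 16.
- Tier2: Firm B compares 2, 18, 15, 1 and picks Value; Firm A would get 5.
- Tier3: Firm B compares 8, 18, 10, 10 and picks Value; Firm A would get 7.
- Tier4: Firm B compares 6, 16, 12, 2 and picks Value; Firm A would get 11.
- Tier5: Firm B compares 1, 5, 6, 7 and picks Premium; Firm A would get 9.
Firm A's induced payoffs are 16, 5, 7, 11, 9, so Firm A commits to Tier1. Subgame-perfect outcome: (Tier1, Value) with payoffs (16, 18).

Tier1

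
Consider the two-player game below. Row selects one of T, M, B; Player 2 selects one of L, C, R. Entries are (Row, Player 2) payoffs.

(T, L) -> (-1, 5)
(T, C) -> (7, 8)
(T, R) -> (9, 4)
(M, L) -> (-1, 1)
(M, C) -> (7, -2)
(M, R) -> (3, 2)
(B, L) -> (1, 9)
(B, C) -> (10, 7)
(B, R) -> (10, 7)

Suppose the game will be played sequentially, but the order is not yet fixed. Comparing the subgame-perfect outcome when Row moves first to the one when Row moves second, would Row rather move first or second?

If Row leads: Player 2's best replies are T→C, M→R, B→L; Row's induced payoffs 7, 3, 1; outcome (T, C), payoffs (7, 8).
If Player 2 leads: Row's best replies are L→B, C→B, R→B; Player 2's induced payoffs 9, 7, 7; outcome (B, L), payoffs (1, 9).
Row gets 7 moving first and 1 moving second, so Row prefers to move first.

first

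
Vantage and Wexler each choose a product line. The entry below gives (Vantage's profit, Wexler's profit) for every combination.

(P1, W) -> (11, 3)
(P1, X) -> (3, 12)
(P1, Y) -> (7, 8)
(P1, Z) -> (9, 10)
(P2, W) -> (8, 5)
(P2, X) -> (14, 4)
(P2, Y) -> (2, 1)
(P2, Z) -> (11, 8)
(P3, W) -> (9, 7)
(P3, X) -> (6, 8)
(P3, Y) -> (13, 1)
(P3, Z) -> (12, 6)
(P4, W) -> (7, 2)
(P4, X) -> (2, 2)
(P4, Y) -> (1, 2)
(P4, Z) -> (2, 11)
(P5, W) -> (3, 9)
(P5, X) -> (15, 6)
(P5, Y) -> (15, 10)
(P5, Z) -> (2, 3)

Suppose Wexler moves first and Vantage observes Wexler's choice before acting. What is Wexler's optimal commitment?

Y

Work backward from Vantage's decision.
- W → Vantage plays P1 (best of 11, 8, 9, 7, 3); Wexler gets 3.
- X → Vantage plays P5 (best of 3, 14, 6, 2, 15); Wexler gets 6.
- Y → Vantage plays P5 (best of 7, 2, 13, 1, 15); Wexler gets 10.
- Z → Vantage plays P3 (best of 9, 11, 12, 2, 2); Wexler gets 6.
Wexler's induced payoffs are 3, 6, 10, 6, so Wexler commits to Y. Subgame-perfect outcome: (P5, Y) with payoffs (15, 10).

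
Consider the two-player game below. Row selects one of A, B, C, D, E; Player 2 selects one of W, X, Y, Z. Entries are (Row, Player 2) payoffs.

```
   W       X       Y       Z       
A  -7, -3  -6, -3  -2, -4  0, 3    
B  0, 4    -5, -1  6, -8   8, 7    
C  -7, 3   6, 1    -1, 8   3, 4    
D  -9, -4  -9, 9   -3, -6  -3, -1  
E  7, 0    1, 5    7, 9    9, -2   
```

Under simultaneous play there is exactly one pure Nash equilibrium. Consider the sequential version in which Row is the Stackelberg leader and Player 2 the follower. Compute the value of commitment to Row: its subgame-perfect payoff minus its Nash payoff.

1

Work backward from Player 2's decision.
- A: BR = Z, leader payoff 0.
- B: BR = Z, leader payoff 8.
- C: BR = Y, leader payoff -1.
- D: BR = X, leader payoff -9.
- E: BR = Y, leader payoff 7.
Among 0, 8, -1, -9, 7, the best is 8 at B. Subgame-perfect outcome: (B, Z) with payoffs (8, 7).
For the simultaneous game, intersect best replies.
Row's best replies: W→E; X→C; Y→E; Z→E.
Player 2's best replies: A→Z; B→Z; C→Y; D→X; E→Y.
Only (E, Y) has each player best-responding; Nash payoffs (7, 9).
Row's commitment gain: 8 − 7 = 1.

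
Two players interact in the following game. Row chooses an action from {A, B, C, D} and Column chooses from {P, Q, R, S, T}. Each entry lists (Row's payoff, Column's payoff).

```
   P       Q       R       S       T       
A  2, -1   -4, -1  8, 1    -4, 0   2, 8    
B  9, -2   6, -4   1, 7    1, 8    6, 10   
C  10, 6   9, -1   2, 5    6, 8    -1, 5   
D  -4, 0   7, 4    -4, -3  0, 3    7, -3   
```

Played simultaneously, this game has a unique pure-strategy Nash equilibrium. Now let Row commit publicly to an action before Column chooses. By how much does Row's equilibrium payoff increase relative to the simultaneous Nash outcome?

1

Backward induction with Row moving first.
- A: Column compares -1, -1, 1, 0, 8 and picks T; Row would get 2.
- B: Column compares -2, -4, 7, 8, 10 and picks T; Row would get 6.
- C: Column compares 6, -1, 5, 8, 5 and picks S; Row would get 6.
- D: Column compares 0, 4, -3, 3, -3 and picks Q; Row would get 7.
Row's induced payoffs are 2, 6, 6, 7, so Row commits to D. Subgame-perfect outcome: (D, Q) with payoffs (7, 4).
Now find the simultaneous Nash equilibrium.
Row's best replies: P→C; Q→C; R→A; S→C; T→D.
Column's best replies: A→T; B→T; C→S; D→Q.
The unique mutual best reply is (C, S), giving (6, 8).
Row's commitment gain: 7 − 6 = 1.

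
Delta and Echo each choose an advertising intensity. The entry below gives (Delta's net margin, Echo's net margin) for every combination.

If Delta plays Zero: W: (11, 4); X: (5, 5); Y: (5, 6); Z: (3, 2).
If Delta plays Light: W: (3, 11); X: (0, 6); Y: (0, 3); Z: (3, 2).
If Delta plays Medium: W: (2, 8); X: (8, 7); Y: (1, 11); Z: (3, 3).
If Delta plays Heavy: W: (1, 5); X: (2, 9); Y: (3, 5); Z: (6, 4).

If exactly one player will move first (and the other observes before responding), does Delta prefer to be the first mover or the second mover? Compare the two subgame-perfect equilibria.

second

If Delta leads: Echo's best replies are Zero→Y, Light→W, Medium→Y, Heavy→X; Delta's induced payoffs 5, 3, 1, 2; outcome (Zero, Y), payoffs (5, 6).
If Echo leads: Delta's best replies are W→Zero, X→Medium, Y→Zero, Z→Heavy; Echo's induced payoffs 4, 7, 6, 4; outcome (Medium, X), payoffs (8, 7).
Delta gets 5 moving first and 8 moving second, so Delta prefers to move second.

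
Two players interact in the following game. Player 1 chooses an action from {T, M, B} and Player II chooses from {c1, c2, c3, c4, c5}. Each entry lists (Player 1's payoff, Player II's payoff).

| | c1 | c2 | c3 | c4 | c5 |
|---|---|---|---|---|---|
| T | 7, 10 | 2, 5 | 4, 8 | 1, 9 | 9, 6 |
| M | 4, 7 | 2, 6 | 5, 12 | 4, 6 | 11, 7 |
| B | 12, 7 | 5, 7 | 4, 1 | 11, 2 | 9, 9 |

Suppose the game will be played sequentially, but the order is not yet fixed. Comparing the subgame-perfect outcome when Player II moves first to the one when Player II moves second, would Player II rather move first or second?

If Player 1 leads: Player II's best replies are T→c1, M→c3, B→c5; Player 1's induced payoffs 7, 5, 9; outcome (B, c5), payoffs (9, 9).
If Player II leads: Player 1's best replies are c1→B, c2→B, c3→M, c4→B, c5→M; Player II's induced payoffs 7, 7, 12, 2, 7; outcome (M, c3), payoffs (5, 12).
Player II gets 12 moving first and 9 moving second, so Player II prefers to move first.

first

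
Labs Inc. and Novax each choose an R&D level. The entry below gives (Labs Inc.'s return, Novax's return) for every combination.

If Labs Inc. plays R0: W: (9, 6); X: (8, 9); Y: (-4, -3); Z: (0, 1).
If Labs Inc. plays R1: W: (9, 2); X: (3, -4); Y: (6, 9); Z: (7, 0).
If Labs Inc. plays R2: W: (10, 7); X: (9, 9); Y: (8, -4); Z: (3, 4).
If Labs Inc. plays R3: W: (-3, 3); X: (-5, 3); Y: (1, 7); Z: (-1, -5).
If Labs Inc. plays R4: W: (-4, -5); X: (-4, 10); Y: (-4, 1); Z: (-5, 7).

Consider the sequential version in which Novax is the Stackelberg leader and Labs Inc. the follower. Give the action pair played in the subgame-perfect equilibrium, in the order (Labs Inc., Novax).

(R2, X)

Solve by backward induction (Novax leads).
- W: BR = R2, leader payoff 7.
- X: BR = R2, leader payoff 9.
- Y: BR = R2, leader payoff -4.
- Z: BR = R1, leader payoff 0.
Maximizing over 7, 9, -4, 0, Novax chooses X. Subgame-perfect outcome: (R2, X) with payoffs (9, 9).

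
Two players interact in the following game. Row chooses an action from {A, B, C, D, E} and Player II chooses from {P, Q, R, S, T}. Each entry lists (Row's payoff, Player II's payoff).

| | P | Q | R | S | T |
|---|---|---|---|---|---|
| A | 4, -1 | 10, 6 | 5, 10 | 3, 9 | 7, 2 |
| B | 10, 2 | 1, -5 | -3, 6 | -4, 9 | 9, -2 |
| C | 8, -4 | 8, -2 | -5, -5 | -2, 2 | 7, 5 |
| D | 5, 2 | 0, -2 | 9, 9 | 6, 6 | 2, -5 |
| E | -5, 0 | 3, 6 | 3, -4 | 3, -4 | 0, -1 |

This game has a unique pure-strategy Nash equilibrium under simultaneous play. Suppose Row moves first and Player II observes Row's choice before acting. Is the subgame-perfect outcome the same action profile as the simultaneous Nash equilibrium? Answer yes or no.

Backward induction with Row moving first.
- A: Player II compares -1, 6, 10, 9, 2 and picks R; Row would get 5.
- B: Player II compares 2, -5, 6, 9, -2 and picks S; Row would get -4.
- C: Player II compares -4, -2, -5, 2, 5 and picks T; Row would get 7.
- D: Player II compares 2, -2, 9, 6, -5 and picks R; Row would get 9.
- E: Player II compares 0, 6, -4, -4, -1 and picks Q; Row would get 3.
Among 5, -4, 7, 9, 3, the best is 9 at D. Subgame-perfect outcome: (D, R) with payoffs (9, 9).
Now find the simultaneous Nash equilibrium.
Row's best replies: P→B; Q→A; R→D; S→D; T→B.
Player II's best replies: A→R; B→S; C→T; D→R; E→Q.
The unique mutual best reply is (D, R), giving (9, 9).
Sequential outcome (D, R) coincides with the Nash profile (D, R).

yes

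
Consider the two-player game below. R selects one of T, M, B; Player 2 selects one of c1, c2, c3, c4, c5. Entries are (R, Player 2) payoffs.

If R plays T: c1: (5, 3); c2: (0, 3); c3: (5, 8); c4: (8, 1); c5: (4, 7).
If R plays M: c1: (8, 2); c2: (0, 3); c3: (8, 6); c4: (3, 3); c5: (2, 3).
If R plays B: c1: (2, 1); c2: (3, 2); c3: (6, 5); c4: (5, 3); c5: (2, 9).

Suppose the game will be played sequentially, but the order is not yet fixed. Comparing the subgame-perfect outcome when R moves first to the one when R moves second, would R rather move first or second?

first

If R leads: Player 2's best replies are T→c3, M→c3, B→c5; R's induced payoffs 5, 8, 2; outcome (M, c3), payoffs (8, 6).
If Player 2 leads: R's best replies are c1→M, c2→B, c3→M, c4→T, c5→T; Player 2's induced payoffs 2, 2, 6, 1, 7; outcome (T, c5), payoffs (4, 7).
R gets 8 moving first and 4 moving second, so R prefers to move first.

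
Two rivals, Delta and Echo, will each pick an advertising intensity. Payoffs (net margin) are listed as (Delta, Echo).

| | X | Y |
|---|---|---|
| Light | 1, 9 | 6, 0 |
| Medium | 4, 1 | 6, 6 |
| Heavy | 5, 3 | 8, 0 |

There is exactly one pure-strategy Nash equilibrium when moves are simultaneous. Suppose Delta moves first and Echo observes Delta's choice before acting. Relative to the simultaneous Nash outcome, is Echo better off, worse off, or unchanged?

Echo best-responds to each possible Delta move:
- Light: Echo compares 9, 0 and picks X; Delta would get 1.
- Medium: Echo compares 1, 6 and picks Y; Delta would get 6.
- Heavy: Echo compares 3, 0 and picks X; Delta would get 5.
Delta's induced payoffs are 1, 6, 5, so Delta commits to Medium. Subgame-perfect outcome: (Medium, Y) with payoffs (6, 6).
Now find the simultaneous Nash equilibrium.
Delta's best replies: X→Heavy; Y→Heavy.
Echo's best replies: Light→X; Medium→Y; Heavy→X.
The unique mutual best reply is (Heavy, X), giving (5, 3).
Echo earns 6 sequentially versus 3 at the Nash outcome: better off.

better off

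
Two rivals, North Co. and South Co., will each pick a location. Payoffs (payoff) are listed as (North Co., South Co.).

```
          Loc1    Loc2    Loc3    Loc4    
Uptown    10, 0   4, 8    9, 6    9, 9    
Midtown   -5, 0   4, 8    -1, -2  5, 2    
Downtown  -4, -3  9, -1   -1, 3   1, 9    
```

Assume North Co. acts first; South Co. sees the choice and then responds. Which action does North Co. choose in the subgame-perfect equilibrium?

Backward induction with North Co. moving first.
- Uptown: BR = Loc4, leader payoff 9.
- Midtown: BR = Loc2, leader payoff 4.
- Downtown: BR = Loc4, leader payoff 1.
Among 9, 4, 1, the best is 9 at Uptown. Subgame-perfect outcome: (Uptown, Loc4) with payoffs (9, 9).

Uptown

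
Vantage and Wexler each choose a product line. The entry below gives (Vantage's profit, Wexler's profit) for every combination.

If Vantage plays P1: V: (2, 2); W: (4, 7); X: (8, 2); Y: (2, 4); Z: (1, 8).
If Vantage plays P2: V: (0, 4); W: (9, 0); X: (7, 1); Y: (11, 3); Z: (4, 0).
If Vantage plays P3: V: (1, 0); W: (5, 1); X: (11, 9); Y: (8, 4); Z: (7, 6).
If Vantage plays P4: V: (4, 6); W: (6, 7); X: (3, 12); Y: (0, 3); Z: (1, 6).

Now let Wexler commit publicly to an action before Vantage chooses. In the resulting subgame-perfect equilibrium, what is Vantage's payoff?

Backward induction with Wexler moving first.
- V → Vantage plays P4 (best of 2, 0, 1, 4); Wexler gets 6.
- W → Vantage plays P2 (best of 4, 9, 5, 6); Wexler gets 0.
- X → Vantage plays P3 (best of 8, 7, 11, 3); Wexler gets 9.
- Y → Vantage plays P2 (best of 2, 11, 8, 0); Wexler gets 3.
- Z → Vantage plays P3 (best of 1, 4, 7, 1); Wexler gets 6.
Maximizing over 6, 0, 9, 3, 6, Wexler chooses X. Subgame-perfect outcome: (P3, X) with payoffs (11, 9).

11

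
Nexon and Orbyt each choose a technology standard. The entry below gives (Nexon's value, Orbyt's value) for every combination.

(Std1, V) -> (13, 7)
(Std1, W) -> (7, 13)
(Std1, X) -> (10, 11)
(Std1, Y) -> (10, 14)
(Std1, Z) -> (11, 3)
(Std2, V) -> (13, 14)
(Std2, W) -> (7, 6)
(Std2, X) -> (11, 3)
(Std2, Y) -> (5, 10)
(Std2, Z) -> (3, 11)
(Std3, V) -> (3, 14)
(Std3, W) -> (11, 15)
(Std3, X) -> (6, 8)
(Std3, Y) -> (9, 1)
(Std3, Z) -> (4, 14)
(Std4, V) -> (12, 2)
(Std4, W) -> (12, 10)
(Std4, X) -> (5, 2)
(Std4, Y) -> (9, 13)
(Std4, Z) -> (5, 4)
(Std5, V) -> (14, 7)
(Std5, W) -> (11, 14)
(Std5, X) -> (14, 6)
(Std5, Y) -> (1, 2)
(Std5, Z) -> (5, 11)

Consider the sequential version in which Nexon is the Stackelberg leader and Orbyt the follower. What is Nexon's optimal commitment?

Solve by backward induction (Nexon leads).
- Std1: BR = Y, leader payoff 10.
- Std2: BR = V, leader payoff 13.
- Std3: BR = W, leader payoff 11.
- Std4: BR = Y, leader payoff 9.
- Std5: BR = W, leader payoff 11.
Maximizing over 10, 13, 11, 9, 11, Nexon chooses Std2. Subgame-perfect outcome: (Std2, V) with payoffs (13, 14).

Std2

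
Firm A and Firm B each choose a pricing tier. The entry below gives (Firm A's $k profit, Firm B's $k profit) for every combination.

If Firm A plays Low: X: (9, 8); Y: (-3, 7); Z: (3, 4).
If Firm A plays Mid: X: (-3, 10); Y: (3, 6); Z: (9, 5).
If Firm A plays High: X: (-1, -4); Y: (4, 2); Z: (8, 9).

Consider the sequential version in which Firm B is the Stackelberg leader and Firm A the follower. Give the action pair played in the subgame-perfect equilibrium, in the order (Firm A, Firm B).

(Low, X)

Backward induction with Firm B moving first.
- X: BR = Low, leader payoff 8.
- Y: BR = High, leader payoff 2.
- Z: BR = Mid, leader payoff 5.
Firm B's induced payoffs are 8, 2, 5, so Firm B commits to X. Subgame-perfect outcome: (Low, X) with payoffs (9, 8).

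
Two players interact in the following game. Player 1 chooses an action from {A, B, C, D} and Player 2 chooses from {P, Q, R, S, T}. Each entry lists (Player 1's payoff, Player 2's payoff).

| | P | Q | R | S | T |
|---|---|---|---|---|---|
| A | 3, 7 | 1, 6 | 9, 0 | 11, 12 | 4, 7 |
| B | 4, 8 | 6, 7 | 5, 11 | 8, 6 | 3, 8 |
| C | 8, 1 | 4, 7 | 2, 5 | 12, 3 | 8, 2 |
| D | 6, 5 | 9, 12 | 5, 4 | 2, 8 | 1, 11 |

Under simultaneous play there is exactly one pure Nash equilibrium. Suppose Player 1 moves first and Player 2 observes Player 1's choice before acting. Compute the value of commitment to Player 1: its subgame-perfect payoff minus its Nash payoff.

2

Work backward from Player 2's decision.
- A → Player 2 plays S (best of 7, 6, 0, 12, 7); Player 1 gets 11.
- B → Player 2 plays R (best of 8, 7, 11, 6, 8); Player 1 gets 5.
- C → Player 2 plays Q (best of 1, 7, 5, 3, 2); Player 1 gets 4.
- D → Player 2 plays Q (best of 5, 12, 4, 8, 11); Player 1 gets 9.
Maximizing over 11, 5, 4, 9, Player 1 chooses A. Subgame-perfect outcome: (A, S) with payoffs (11, 12).
Now find the simultaneous Nash equilibrium.
Player 1's best replies: P→C; Q→D; R→A; S→C; T→C.
Player 2's best replies: A→S; B→R; C→Q; D→Q.
The unique mutual best reply is (D, Q), giving (9, 12).
Player 1's commitment gain: 11 − 9 = 2.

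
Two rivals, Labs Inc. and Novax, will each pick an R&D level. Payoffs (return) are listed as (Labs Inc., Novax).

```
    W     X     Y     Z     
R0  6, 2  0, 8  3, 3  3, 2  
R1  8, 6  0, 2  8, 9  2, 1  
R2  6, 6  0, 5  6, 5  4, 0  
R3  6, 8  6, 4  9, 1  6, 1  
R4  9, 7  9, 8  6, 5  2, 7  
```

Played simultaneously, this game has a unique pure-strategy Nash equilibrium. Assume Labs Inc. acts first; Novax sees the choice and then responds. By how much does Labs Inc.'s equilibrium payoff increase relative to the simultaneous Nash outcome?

Solve by backward induction (Labs Inc. leads).
- R0: BR = X, leader payoff 0.
- R1: BR = Y, leader payoff 8.
- R2: BR = W, leader payoff 6.
- R3: BR = W, leader payoff 6.
- R4: BR = X, leader payoff 9.
Among 0, 8, 6, 6, 9, the best is 9 at R4. Subgame-perfect outcome: (R4, X) with payoffs (9, 8).
Under simultaneous play:
Labs Inc.'s best replies: W→R4; X→R4; Y→R3; Z→R3.
Novax's best replies: R0→X; R1→Y; R2→W; R3→W; R4→X.
The unique mutual best reply is (R4, X), giving (9, 8).
Labs Inc.'s commitment gain: 9 − 9 = 0.

0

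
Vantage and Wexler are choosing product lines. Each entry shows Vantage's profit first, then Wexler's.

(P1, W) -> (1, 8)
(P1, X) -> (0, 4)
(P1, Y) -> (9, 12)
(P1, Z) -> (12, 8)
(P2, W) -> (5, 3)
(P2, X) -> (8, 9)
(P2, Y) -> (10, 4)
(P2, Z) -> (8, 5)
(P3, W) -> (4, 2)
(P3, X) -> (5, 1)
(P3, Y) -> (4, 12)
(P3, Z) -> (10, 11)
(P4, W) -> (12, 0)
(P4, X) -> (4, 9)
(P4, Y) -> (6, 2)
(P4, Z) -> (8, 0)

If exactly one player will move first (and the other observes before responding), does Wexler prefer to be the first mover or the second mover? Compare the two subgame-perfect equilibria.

second

If Vantage leads: Wexler's best replies are P1→Y, P2→X, P3→Y, P4→X; Vantage's induced payoffs 9, 8, 4, 4; outcome (P1, Y), payoffs (9, 12).
If Wexler leads: Vantage's best replies are W→P4, X→P2, Y→P2, Z→P1; Wexler's induced payoffs 0, 9, 4, 8; outcome (P2, X), payoffs (8, 9).
Wexler gets 9 moving first and 12 moving second, so Wexler prefers to move second.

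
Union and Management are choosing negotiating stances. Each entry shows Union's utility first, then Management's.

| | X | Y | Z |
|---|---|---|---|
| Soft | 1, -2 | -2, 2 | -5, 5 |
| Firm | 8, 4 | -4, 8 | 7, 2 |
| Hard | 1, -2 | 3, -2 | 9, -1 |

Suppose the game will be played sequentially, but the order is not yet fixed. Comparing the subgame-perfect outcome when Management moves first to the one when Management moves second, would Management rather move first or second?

If Union leads: Management's best replies are Soft→Z, Firm→Y, Hard→Z; Union's induced payoffs -5, -4, 9; outcome (Hard, Z), payoffs (9, -1).
If Management leads: Union's best replies are X→Firm, Y→Hard, Z→Hard; Management's induced payoffs 4, -2, -1; outcome (Firm, X), payoffs (8, 4).
Management gets 4 moving first and -1 moving second, so Management prefers to move first.

first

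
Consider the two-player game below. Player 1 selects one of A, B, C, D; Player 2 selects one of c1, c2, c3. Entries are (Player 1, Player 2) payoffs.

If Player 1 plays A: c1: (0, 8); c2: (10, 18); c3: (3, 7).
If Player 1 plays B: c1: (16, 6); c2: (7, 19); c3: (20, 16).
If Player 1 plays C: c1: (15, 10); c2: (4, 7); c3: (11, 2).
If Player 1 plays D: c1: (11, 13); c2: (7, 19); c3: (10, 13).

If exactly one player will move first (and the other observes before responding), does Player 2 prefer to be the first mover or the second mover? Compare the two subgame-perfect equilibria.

If Player 1 leads: Player 2's best replies are A→c2, B→c2, C→c1, D→c2; Player 1's induced payoffs 10, 7, 15, 7; outcome (C, c1), payoffs (15, 10).
If Player 2 leads: Player 1's best replies are c1→B, c2→A, c3→B; Player 2's induced payoffs 6, 18, 16; outcome (A, c2), payoffs (10, 18).
Player 2 gets 18 moving first and 10 moving second, so Player 2 prefers to move first.

first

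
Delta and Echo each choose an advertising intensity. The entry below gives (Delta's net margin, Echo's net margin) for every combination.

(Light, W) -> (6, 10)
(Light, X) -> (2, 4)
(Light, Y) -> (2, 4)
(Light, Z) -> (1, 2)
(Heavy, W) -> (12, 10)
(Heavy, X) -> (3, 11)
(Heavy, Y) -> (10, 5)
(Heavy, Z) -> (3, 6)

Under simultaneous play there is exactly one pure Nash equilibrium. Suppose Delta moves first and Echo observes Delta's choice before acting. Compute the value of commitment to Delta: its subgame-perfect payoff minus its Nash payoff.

Backward induction with Delta moving first.
- Light: BR = W, leader payoff 6.
- Heavy: BR = X, leader payoff 3.
Among 6, 3, the best is 6 at Light. Subgame-perfect outcome: (Light, W) with payoffs (6, 10).
For the simultaneous game, intersect best replies.
Delta's best replies: W→Heavy; X→Heavy; Y→Heavy; Z→Heavy.
Echo's best replies: Light→W; Heavy→X.
Only (Heavy, X) has each player best-responding; Nash payoffs (3, 11).
Delta's commitment gain: 6 − 3 = 3.

3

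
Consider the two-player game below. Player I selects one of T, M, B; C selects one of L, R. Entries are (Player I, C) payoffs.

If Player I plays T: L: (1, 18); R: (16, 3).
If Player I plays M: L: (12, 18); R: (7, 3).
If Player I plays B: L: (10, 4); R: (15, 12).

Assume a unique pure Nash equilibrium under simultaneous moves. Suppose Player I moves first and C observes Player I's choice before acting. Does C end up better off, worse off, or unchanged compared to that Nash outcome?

C best-responds to each possible Player I move:
- T → C plays L (best of 18, 3); Player I gets 1.
- M → C plays L (best of 18, 3); Player I gets 12.
- B → C plays R (best of 4, 12); Player I gets 15.
Among 1, 12, 15, the best is 15 at B. Subgame-perfect outcome: (B, R) with payoffs (15, 12).
Under simultaneous play:
Player I's best replies: L→M; R→T.
C's best replies: T→L; M→L; B→R.
Only (M, L) has each player best-responding; Nash payoffs (12, 18).
C earns 12 sequentially versus 18 at the Nash outcome: worse off.

worse off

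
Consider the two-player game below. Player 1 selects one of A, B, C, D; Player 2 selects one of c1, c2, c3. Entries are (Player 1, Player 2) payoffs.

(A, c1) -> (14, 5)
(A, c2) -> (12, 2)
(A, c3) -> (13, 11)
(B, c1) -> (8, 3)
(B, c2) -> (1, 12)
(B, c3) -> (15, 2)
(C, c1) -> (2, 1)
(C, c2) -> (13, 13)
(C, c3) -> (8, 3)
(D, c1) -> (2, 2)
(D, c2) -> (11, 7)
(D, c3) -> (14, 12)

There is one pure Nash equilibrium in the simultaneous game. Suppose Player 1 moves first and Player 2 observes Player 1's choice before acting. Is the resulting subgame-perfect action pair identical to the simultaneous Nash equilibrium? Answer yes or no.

Solve by backward induction (Player 1 leads).
- A: BR = c3, leader payoff 13.
- B: BR = c2, leader payoff 1.
- C: BR = c2, leader payoff 13.
- D: BR = c3, leader payoff 14.
Maximizing over 13, 1, 13, 14, Player 1 chooses D. Subgame-perfect outcome: (D, c3) with payoffs (14, 12).
For the simultaneous game, intersect best replies.
Player 1's best replies: c1→A; c2→C; c3→B.
Player 2's best replies: A→c3; B→c2; C→c2; D→c3.
Only (C, c2) has each player best-responding; Nash payoffs (13, 13).
Sequential outcome (D, c3) differs from the Nash profile (C, c2).

no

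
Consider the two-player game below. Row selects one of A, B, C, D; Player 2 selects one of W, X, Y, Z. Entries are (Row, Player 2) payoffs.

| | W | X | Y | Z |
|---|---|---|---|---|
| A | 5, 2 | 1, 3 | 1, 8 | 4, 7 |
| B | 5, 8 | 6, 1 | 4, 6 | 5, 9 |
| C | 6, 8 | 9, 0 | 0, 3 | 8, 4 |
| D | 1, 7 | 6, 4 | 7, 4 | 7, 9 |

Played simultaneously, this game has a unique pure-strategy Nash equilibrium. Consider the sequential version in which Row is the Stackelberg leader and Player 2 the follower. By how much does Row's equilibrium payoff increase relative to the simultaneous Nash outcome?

1

Backward induction with Row moving first.
- A: BR = Y, leader payoff 1.
- B: BR = Z, leader payoff 5.
- C: BR = W, leader payoff 6.
- D: BR = Z, leader payoff 7.
Row's induced payoffs are 1, 5, 6, 7, so Row commits to D. Subgame-perfect outcome: (D, Z) with payoffs (7, 9).
For the simultaneous game, intersect best replies.
Row's best replies: W→C; X→C; Y→D; Z→C.
Player 2's best replies: A→Y; B→Z; C→W; D→Z.
The unique mutual best reply is (C, W), giving (6, 8).
Row's commitment gain: 7 − 6 = 1.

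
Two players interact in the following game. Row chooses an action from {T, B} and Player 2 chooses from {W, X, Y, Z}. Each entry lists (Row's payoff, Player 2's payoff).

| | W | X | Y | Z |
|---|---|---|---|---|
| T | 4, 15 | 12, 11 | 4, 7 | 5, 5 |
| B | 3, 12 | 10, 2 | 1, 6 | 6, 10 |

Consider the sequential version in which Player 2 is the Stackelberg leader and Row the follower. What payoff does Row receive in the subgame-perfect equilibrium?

4

Work backward from Row's decision.
- W: Row compares 4, 3 and picks T; Player 2 would get 15.
- X: Row compares 12, 10 and picks T; Player 2 would get 11.
- Y: Row compares 4, 1 and picks T; Player 2 would get 7.
- Z: Row compares 5, 6 and picks B; Player 2 would get 10.
Among 15, 11, 7, 10, the best is 15 at W. Subgame-perfect outcome: (T, W) with payoffs (4, 15).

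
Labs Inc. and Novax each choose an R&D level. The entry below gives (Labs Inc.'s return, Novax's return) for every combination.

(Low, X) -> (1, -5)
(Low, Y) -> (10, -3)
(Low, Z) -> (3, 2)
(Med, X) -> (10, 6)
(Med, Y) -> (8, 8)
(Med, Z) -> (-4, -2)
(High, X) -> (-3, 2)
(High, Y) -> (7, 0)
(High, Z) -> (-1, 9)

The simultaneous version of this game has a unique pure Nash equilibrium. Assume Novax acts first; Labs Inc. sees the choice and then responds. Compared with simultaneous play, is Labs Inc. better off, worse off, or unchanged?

better off

Labs Inc. best-responds to each possible Novax move:
- X: Labs Inc. compares 1, 10, -3 and picks Med; Novax would get 6.
- Y: Labs Inc. compares 10, 8, 7 and picks Low; Novax would get -3.
- Z: Labs Inc. compares 3, -4, -1 and picks Low; Novax would get 2.
Novax's induced payoffs are 6, -3, 2, so Novax commits to X. Subgame-perfect outcome: (Med, X) with payoffs (10, 6).
Under simultaneous play:
Labs Inc.'s best replies: X→Med; Y→Low; Z→Low.
Novax's best replies: Low→Z; Med→Y; High→Z.
Only (Low, Z) has each player best-responding; Nash payoffs (3, 2).
Labs Inc. earns 10 sequentially versus 3 at the Nash outcome: better off.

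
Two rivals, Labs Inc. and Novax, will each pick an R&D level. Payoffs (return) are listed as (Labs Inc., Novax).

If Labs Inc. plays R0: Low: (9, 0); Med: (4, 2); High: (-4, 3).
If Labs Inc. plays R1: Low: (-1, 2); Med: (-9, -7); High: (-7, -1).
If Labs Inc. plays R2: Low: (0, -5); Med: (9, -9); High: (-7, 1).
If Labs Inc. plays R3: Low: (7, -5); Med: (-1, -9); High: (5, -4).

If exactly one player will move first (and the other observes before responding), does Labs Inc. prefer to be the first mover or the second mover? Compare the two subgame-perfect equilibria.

If Labs Inc. leads: Novax's best replies are R0→High, R1→Low, R2→High, R3→High; Labs Inc.'s induced payoffs -4, -1, -7, 5; outcome (R3, High), payoffs (5, -4).
If Novax leads: Labs Inc.'s best replies are Low→R0, Med→R2, High→R3; Novax's induced payoffs 0, -9, -4; outcome (R0, Low), payoffs (9, 0).
Labs Inc. gets 5 moving first and 9 moving second, so Labs Inc. prefers to move second.

second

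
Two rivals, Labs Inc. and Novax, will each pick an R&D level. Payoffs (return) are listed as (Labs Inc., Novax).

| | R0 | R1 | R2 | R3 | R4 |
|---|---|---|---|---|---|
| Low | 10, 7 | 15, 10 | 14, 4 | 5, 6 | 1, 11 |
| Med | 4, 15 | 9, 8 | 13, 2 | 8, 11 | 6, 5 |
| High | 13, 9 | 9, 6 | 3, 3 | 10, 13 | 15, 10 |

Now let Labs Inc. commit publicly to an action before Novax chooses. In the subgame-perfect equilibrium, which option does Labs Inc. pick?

Backward induction with Labs Inc. moving first.
- Low: BR = R4, leader payoff 1.
- Med: BR = R0, leader payoff 4.
- High: BR = R3, leader payoff 10.
Among 1, 4, 10, the best is 10 at High. Subgame-perfect outcome: (High, R3) with payoffs (10, 13).

High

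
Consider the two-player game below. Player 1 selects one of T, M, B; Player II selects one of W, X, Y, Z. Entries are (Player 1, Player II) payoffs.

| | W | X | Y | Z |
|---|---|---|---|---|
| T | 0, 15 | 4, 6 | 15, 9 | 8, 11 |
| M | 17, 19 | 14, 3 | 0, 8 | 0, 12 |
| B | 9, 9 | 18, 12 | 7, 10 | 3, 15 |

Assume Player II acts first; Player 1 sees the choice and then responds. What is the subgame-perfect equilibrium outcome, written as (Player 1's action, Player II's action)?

(M, W)

Player 1 best-responds to each possible Player II move:
- W: Player 1 compares 0, 17, 9 and picks M; Player II would get 19.
- X: Player 1 compares 4, 14, 18 and picks B; Player II would get 12.
- Y: Player 1 compares 15, 0, 7 and picks T; Player II would get 9.
- Z: Player 1 compares 8, 0, 3 and picks T; Player II would get 11.
Player II's induced payoffs are 19, 12, 9, 11, so Player II commits to W. Subgame-perfect outcome: (M, W) with payoffs (17, 19).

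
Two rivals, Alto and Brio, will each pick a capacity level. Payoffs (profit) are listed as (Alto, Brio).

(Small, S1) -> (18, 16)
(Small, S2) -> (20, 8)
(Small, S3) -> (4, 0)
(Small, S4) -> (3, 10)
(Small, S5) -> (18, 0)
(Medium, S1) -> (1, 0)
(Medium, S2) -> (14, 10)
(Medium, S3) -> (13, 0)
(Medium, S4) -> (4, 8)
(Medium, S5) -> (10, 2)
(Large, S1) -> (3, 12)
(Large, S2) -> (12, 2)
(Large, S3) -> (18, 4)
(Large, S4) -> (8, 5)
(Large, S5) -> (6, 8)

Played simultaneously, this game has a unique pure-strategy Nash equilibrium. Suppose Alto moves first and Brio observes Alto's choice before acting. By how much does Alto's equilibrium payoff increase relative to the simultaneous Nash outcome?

Work backward from Brio's decision.
- Small: BR = S1, leader payoff 18.
- Medium: BR = S2, leader payoff 14.
- Large: BR = S1, leader payoff 3.
Among 18, 14, 3, the best is 18 at Small. Subgame-perfect outcome: (Small, S1) with payoffs (18, 16).
For the simultaneous game, intersect best replies.
Alto's best replies: S1→Small; S2→Small; S3→Large; S4→Large; S5→Small.
Brio's best replies: Small→S1; Medium→S2; Large→S1.
Only (Small, S1) has each player best-responding; Nash payoffs (18, 16).
Alto's commitment gain: 18 − 18 = 0.

0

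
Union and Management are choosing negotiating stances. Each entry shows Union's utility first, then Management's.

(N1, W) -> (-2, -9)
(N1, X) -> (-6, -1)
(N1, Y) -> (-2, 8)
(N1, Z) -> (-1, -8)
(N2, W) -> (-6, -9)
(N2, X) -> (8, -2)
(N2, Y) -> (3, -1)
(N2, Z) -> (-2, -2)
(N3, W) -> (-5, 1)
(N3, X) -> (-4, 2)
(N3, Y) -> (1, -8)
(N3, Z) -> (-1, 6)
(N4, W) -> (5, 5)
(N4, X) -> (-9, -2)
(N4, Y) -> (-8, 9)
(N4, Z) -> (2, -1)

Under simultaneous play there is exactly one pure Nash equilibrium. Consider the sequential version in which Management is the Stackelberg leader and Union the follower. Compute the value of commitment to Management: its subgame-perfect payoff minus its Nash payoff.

6

Solve by backward induction (Management leads).
- W → Union plays N4 (best of -2, -6, -5, 5); Management gets 5.
- X → Union plays N2 (best of -6, 8, -4, -9); Management gets -2.
- Y → Union plays N2 (best of -2, 3, 1, -8); Management gets -1.
- Z → Union plays N4 (best of -1, -2, -1, 2); Management gets -1.
Among 5, -2, -1, -1, the best is 5 at W. Subgame-perfect outcome: (N4, W) with payoffs (5, 5).
Under simultaneous play:
Union's best replies: W→N4; X→N2; Y→N2; Z→N4.
Management's best replies: N1→Y; N2→Y; N3→Z; N4→Y.
Only (N2, Y) has each player best-responding; Nash payoffs (3, -1).
Management's commitment gain: 5 − -1 = 6.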